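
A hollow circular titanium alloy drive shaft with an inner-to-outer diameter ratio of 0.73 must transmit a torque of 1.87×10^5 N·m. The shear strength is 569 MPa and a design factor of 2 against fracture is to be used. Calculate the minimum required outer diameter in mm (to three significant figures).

d_o = 167 mm

τ_allow = 569/2 = 284.5 MPa.
For a hollow shaft τ = 16T/[πd_o³(1−k⁴)] with k = 0.73, so 1−k⁴ = 0.7160.
d_o³ = 16T/[π τ_allow (1−k⁴)] = 16×1.8700×10^8/(π×284.5×0.7160) = 4.675×10^6 mm³.
d_o = 167.2 mm.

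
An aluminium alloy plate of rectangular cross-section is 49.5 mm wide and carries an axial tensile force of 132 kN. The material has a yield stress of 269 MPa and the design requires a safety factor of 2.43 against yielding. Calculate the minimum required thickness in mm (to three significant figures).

t = 24.1 mm

σ_allow = 269/2.43 = 110.7 MPa.
Required area A = F/σ_allow = 132000/110.7 = 1192 mm².
t = A/w = 1192/49.5 = 24.09 mm.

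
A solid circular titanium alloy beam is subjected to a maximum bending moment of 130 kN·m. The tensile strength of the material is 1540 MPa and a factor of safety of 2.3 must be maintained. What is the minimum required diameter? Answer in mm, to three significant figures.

d = 126 mm

σ_allow = 1540/2.3 = 669.6 MPa.
For a solid circular section σ = 32M/(πd³), so d³ = 32M/(π σ_allow) = 32×1.3000×10^8/(π×669.6) = 1.978×10^6 mm³.
d = 125.5 mm.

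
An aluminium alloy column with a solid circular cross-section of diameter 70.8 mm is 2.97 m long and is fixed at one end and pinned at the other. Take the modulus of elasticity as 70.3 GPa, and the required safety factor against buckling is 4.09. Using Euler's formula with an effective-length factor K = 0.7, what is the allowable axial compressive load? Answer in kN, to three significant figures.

P_allow = 48.4 kN

I = πd⁴/64 = π×70.8⁴/64 = 1.233×10^6 mm⁴.
Effective length L_e = KL = 0.7×2.97 m = 2079 mm.
Euler critical load P_cr = π²EI/L_e² = π²×70300×1.233×10^6/2079² = 198000 N.
P_allow = P_cr/n = 198000/4.09 = 48410 N.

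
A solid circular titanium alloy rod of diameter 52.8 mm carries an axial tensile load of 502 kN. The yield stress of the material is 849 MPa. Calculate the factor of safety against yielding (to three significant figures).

n = 3.70

A = πd²/4 = 2190 mm².
σ = F/A = 502000/2190 = 229.3 MPa.
n = 849/229.3 = 3.703.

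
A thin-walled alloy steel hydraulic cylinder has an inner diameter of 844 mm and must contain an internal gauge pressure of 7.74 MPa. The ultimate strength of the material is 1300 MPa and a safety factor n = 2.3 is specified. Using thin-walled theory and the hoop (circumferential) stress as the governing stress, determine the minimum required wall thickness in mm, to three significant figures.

σ_allow = 1300/2.3 = 565.2 MPa.
Hoop stress σ_h = pD/(2t), so t = pD/(2σ_allow) = 7.74×844/(2×565.2) = 5.779 mm.

t = 5.78 mm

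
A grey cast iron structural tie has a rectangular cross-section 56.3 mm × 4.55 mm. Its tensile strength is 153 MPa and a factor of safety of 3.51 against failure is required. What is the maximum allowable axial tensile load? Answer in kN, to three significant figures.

σ_allow = 153/3.51 = 43.59 MPa.
A = 56.3×4.55 = 256.2 mm².
F_allow = σ_allow × A = 43.59×256.2 = 11170 N.

F_allow = 11.2 kN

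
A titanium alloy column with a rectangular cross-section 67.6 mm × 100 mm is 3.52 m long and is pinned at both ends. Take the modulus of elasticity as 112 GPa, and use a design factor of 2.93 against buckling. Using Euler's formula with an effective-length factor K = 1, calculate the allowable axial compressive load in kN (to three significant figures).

P_allow = 78.4 kN

Buckling occurs about the weak axis: I_min = h·b³/12 = 100×67.6³/12 = 2.574×10^6 mm⁴ (b = 67.6 mm is the smaller dimension).
Effective length L_e = KL = 1×3.52 m = 3520 mm.
Euler critical load P_cr = π²EI/L_e² = π²×112000×2.574×10^6/3520² = 229700 N.
P_allow = P_cr/n = 229700/2.93 = 78380 N.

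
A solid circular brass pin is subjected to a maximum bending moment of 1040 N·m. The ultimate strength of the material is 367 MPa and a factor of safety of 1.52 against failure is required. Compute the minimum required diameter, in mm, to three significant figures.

d = 35.3 mm

σ_allow = 367/1.52 = 241.4 MPa.
For a solid circular section σ = 32M/(πd³), so d³ = 32M/(π σ_allow) = 32×1040000/(π×241.4) = 43870 mm³.
d = 35.27 mm.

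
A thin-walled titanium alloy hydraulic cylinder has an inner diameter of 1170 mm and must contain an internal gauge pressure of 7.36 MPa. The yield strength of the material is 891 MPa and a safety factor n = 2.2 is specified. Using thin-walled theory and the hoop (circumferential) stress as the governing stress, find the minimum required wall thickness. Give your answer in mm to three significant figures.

σ_allow = 891/2.2 = 405.0 MPa.
Hoop stress σ_h = pD/(2t), so t = pD/(2σ_allow) = 7.36×1170/(2×405.0) = 10.63 mm.

t = 10.6 mm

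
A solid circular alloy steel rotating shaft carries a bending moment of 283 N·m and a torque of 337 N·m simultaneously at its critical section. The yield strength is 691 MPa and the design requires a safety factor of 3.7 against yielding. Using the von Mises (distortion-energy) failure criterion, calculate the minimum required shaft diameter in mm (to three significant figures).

d = 28.1 mm

σ_allow = σ_y/n = 691/3.7 = 186.8 MPa.
For a solid shaft σ_b = 32M/(πd³) and τ = 16T/(πd³), so the von Mises stress is σ' = (16/πd³)·√(4M²+3T²).
√(4M²+3T²) = √(4×(283000)² + 3×(337000)²) = 813100 N·mm.
d³ = 16×813100/(π×186.8) = 22170 mm³.
d = 28.09 mm.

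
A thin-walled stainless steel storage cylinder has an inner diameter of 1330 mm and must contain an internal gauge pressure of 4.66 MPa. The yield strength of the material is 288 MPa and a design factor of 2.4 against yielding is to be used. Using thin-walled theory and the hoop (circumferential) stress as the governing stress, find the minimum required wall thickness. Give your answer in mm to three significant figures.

σ_allow = 288/2.4 = 120.0 MPa.
Hoop stress σ_h = pD/(2t), so t = pD/(2σ_allow) = 4.66×1330/(2×120.0) = 25.82 mm.

t = 25.8 mm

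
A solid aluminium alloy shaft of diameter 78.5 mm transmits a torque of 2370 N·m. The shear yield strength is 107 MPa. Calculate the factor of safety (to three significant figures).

τ = 16T/(πd³) = 16×2370000/(π×78.5³) = 24.95 MPa.
n = τ_limit/τ = 107/24.95 = 4.288.

n = 4.29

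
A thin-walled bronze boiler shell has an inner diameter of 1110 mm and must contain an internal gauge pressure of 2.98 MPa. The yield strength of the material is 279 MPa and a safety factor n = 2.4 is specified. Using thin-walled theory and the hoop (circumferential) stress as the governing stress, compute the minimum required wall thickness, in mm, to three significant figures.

σ_allow = 279/2.4 = 116.2 MPa.
Hoop stress σ_h = pD/(2t), so t = pD/(2σ_allow) = 2.98×1110/(2×116.2) = 14.23 mm.

t = 14.2 mm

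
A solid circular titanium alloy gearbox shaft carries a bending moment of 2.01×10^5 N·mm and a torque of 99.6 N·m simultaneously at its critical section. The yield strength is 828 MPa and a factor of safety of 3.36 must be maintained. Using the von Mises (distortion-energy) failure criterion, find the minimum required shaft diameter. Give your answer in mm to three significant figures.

σ_allow = σ_y/n = 828/3.36 = 246.4 MPa.
For a solid shaft σ_b = 32M/(πd³) and τ = 16T/(πd³), so the von Mises stress is σ' = (16/πd³)·√(4M²+3T²).
√(4M²+3T²) = √(4×(201000)² + 3×(99600)²) = 437500 N·mm.
d³ = 16×437500/(π×246.4) = 9041 mm³.
d = 20.83 mm.

d = 20.8 mm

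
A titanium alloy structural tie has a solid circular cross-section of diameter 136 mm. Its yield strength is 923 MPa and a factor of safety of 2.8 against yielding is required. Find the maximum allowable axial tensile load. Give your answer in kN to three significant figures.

σ_allow = 923/2.8 = 329.6 MPa.
A = πd²/4 = π×136²/4 = 14530 mm².
F_allow = σ_allow × A = 329.6×14530 = 4.789×10^6 N.

F_allow = 4790 kN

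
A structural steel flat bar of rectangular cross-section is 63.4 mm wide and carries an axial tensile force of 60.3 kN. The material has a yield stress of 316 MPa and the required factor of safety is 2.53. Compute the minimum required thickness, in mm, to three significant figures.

t = 7.61 mm

σ_allow = 316/2.53 = 124.9 MPa.
Required area A = F/σ_allow = 60300/124.9 = 482.8 mm².
t = A/w = 482.8/63.4 = 7.615 mm.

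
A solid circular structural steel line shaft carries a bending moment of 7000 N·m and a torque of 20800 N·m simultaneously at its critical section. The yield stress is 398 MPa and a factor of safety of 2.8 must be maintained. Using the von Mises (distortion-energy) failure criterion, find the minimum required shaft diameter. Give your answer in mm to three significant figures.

d = 111 mm

σ_allow = σ_y/n = 398/2.8 = 142.1 MPa.
For a solid shaft σ_b = 32M/(πd³) and τ = 16T/(πd³), so the von Mises stress is σ' = (16/πd³)·√(4M²+3T²).
√(4M²+3T²) = √(4×(7.000×10^6)² + 3×(2.080×10^7)²) = 3.865×10^7 N·mm.
d³ = 16×3.865×10^7/(π×142.1) = 1.385×10^6 mm³.
d = 111.5 mm.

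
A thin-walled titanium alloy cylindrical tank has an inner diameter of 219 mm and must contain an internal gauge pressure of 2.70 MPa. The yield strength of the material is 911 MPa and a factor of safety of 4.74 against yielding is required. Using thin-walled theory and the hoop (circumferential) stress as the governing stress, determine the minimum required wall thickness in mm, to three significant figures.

σ_allow = 911/4.74 = 192.2 MPa.
Hoop stress σ_h = pD/(2t), so t = pD/(2σ_allow) = 2.70×219/(2×192.2) = 1.538 mm.

t = 1.54 mm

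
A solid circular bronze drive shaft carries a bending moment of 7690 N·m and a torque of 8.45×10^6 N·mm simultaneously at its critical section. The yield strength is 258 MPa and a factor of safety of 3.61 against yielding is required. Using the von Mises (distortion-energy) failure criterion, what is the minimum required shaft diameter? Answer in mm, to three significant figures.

σ_allow = σ_y/n = 258/3.61 = 71.47 MPa.
For a solid shaft σ_b = 32M/(πd³) and τ = 16T/(πd³), so the von Mises stress is σ' = (16/πd³)·√(4M²+3T²).
√(4M²+3T²) = √(4×(7.690×10^6)² + 3×(8.450×10^6)²) = 2.123×10^7 N·mm.
d³ = 16×2.123×10^7/(π×71.47) = 1.513×10^6 mm³.
d = 114.8 mm.

d = 115 mm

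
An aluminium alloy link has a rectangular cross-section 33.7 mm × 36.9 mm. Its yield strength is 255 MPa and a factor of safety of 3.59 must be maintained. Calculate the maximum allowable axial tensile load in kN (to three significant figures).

σ_allow = 255/3.59 = 71.03 MPa.
A = 33.7×36.9 = 1244 mm².
F_allow = σ_allow × A = 71.03×1244 = 88330 N.

F_allow = 88.3 kN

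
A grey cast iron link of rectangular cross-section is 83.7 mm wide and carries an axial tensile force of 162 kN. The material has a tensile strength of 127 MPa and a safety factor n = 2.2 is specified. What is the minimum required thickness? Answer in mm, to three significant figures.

σ_allow = 127/2.2 = 57.73 MPa.
Required area A = F/σ_allow = 162000/57.73 = 2806 mm².
t = A/w = 2806/83.7 = 33.53 mm.

t = 33.5 mm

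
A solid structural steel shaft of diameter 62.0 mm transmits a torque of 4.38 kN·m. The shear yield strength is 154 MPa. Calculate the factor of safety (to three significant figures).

n = 1.65

τ = 16T/(πd³) = 16×4380000/(π×62.0³) = 93.60 MPa.
n = τ_limit/τ = 154/93.60 = 1.645.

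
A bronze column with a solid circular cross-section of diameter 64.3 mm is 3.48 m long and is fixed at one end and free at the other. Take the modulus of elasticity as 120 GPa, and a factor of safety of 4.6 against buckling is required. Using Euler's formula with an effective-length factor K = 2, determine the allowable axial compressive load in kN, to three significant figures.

I = πd⁴/64 = π×64.3⁴/64 = 839100 mm⁴.
Effective length L_e = KL = 2×3.48 m = 6960 mm.
Euler critical load P_cr = π²EI/L_e² = π²×120000×839100/6960² = 20520 N.
P_allow = P_cr/n = 20520/4.6 = 4460 N.

P_allow = 4.46 kN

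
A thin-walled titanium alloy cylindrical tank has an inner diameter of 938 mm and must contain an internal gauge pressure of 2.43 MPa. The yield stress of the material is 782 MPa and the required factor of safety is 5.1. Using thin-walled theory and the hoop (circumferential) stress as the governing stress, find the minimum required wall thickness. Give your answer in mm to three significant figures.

t = 7.43 mm

σ_allow = 782/5.1 = 153.3 MPa.
Hoop stress σ_h = pD/(2t), so t = pD/(2σ_allow) = 2.43×938/(2×153.3) = 7.433 mm.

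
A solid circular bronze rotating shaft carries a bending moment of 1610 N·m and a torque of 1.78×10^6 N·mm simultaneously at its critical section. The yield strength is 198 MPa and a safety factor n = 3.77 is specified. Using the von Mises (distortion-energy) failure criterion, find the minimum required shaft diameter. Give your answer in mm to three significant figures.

σ_allow = σ_y/n = 198/3.77 = 52.52 MPa.
For a solid shaft σ_b = 32M/(πd³) and τ = 16T/(πd³), so the von Mises stress is σ' = (16/πd³)·√(4M²+3T²).
√(4M²+3T²) = √(4×(1.610×10^6)² + 3×(1.780×10^6)²) = 4.458×10^6 N·mm.
d³ = 16×4.458×10^6/(π×52.52) = 432300 mm³.
d = 75.61 mm.

d = 75.6 mm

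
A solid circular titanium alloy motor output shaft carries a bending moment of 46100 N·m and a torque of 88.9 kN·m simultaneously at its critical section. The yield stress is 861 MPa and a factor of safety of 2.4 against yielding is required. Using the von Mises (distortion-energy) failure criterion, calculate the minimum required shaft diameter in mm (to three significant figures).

d = 137 mm

σ_allow = σ_y/n = 861/2.4 = 358.8 MPa.
For a solid shaft σ_b = 32M/(πd³) and τ = 16T/(πd³), so the von Mises stress is σ' = (16/πd³)·√(4M²+3T²).
√(4M²+3T²) = √(4×(4.610×10^7)² + 3×(8.890×10^7)²) = 1.795×10^8 N·mm.
d³ = 16×1.795×10^8/(π×358.8) = 2.548×10^6 mm³.
d = 136.6 mm.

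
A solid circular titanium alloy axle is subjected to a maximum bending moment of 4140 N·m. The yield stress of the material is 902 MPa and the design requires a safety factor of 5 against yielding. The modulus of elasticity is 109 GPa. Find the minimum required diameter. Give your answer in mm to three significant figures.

σ_allow = 902/5 = 180.4 MPa.
For a solid circular section σ = 32M/(πd³), so d³ = 32M/(π σ_allow) = 32×4140000/(π×180.4) = 233800 mm³.
d = 61.60 mm.

d = 61.6 mm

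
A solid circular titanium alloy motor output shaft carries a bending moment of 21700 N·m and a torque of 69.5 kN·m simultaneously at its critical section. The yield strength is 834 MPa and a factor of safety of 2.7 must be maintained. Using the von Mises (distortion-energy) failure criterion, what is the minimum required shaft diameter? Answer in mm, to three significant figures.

d = 128 mm

σ_allow = σ_y/n = 834/2.7 = 308.9 MPa.
For a solid shaft σ_b = 32M/(πd³) and τ = 16T/(πd³), so the von Mises stress is σ' = (16/πd³)·√(4M²+3T²).
√(4M²+3T²) = √(4×(2.170×10^7)² + 3×(6.950×10^7)²) = 1.280×10^8 N·mm.
d³ = 16×1.280×10^8/(π×308.9) = 2.110×10^6 mm³.
d = 128.3 mm.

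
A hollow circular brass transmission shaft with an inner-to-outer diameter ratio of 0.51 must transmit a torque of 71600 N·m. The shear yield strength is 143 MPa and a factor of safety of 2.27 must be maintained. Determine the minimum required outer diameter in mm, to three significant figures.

d_o = 184 mm

τ_allow = 143/2.27 = 63.00 MPa.
For a hollow shaft τ = 16T/[πd_o³(1−k⁴)] with k = 0.51, so 1−k⁴ = 0.9323.
d_o³ = 16T/[π τ_allow (1−k⁴)] = 16×7.1600×10^7/(π×63.00×0.9323) = 6.209×10^6 mm³.
d_o = 183.8 mm.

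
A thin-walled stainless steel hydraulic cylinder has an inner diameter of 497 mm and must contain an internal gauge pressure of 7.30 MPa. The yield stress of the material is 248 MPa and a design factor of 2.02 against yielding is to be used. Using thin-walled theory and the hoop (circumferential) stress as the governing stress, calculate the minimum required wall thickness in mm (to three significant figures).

σ_allow = 248/2.02 = 122.8 MPa.
Hoop stress σ_h = pD/(2t), so t = pD/(2σ_allow) = 7.30×497/(2×122.8) = 14.78 mm.

t = 14.8 mm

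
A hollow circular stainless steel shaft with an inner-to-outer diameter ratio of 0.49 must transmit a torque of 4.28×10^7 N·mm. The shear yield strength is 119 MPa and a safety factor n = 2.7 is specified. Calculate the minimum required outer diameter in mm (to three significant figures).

τ_allow = 119/2.7 = 44.07 MPa.
For a hollow shaft τ = 16T/[πd_o³(1−k⁴)] with k = 0.49, so 1−k⁴ = 0.9424.
d_o³ = 16T/[π τ_allow (1−k⁴)] = 16×4.2800×10^7/(π×44.07×0.9424) = 5.248×10^6 mm³.
d_o = 173.8 mm.

d_o = 174 mm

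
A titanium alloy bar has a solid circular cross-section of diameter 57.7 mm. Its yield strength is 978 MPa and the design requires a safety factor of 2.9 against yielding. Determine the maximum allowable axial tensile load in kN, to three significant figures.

F_allow = 882 kN

σ_allow = 978/2.9 = 337.2 MPa.
A = πd²/4 = π×57.7²/4 = 2615 mm².
F_allow = σ_allow × A = 337.2×2615 = 881800 N.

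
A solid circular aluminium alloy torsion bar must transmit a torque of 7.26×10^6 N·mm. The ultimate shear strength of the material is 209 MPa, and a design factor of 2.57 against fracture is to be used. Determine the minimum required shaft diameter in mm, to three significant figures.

Allowable shear stress τ_allow = 209/2.57 = 81.32 MPa.
For a solid shaft τ = 16T/(πd³), so d³ = 16T/(π τ_allow) = 16×7260000/(π×81.32) = 454700 mm³.
d = (454700)^(1/3) = 76.89 mm.

d = 76.9 mm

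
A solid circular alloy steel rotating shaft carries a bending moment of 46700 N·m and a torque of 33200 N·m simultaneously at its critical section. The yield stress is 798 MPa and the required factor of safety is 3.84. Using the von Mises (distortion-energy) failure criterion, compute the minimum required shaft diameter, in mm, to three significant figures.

σ_allow = σ_y/n = 798/3.84 = 207.8 MPa.
For a solid shaft σ_b = 32M/(πd³) and τ = 16T/(πd³), so the von Mises stress is σ' = (16/πd³)·√(4M²+3T²).
√(4M²+3T²) = √(4×(4.670×10^7)² + 3×(3.320×10^7)²) = 1.097×10^8 N·mm.
d³ = 16×1.097×10^8/(π×207.8) = 2.688×10^6 mm³.
d = 139.0 mm.

d = 139 mm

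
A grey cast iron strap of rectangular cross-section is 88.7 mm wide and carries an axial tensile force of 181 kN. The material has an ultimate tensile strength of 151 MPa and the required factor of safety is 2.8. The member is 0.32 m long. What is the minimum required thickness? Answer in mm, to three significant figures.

σ_allow = 151/2.8 = 53.93 MPa.
Required area A = F/σ_allow = 181000/53.93 = 3356 mm².
t = A/w = 3356/88.7 = 37.84 mm.

t = 37.8 mm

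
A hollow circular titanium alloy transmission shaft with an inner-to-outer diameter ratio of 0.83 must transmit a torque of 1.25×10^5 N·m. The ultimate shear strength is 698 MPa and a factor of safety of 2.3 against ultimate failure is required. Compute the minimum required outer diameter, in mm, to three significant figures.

τ_allow = 698/2.3 = 303.5 MPa.
For a hollow shaft τ = 16T/[πd_o³(1−k⁴)] with k = 0.83, so 1−k⁴ = 0.5254.
d_o³ = 16T/[π τ_allow (1−k⁴)] = 16×1.2500×10^8/(π×303.5×0.5254) = 3.993×10^6 mm³.
d_o = 158.6 mm.

d_o = 159 mm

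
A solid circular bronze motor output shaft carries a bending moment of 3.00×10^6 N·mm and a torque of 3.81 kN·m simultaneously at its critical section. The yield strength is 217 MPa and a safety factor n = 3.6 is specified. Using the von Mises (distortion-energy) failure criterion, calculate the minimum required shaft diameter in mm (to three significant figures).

σ_allow = σ_y/n = 217/3.6 = 60.28 MPa.
For a solid shaft σ_b = 32M/(πd³) and τ = 16T/(πd³), so the von Mises stress is σ' = (16/πd³)·√(4M²+3T²).
√(4M²+3T²) = √(4×(3.000×10^6)² + 3×(3.810×10^6)²) = 8.919×10^6 N·mm.
d³ = 16×8.919×10^6/(π×60.28) = 753600 mm³.
d = 91.00 mm.

d = 91.0 mm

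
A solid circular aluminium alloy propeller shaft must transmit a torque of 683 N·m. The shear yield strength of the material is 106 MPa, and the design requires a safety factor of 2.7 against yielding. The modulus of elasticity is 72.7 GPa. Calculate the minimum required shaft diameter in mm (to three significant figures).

Allowable shear stress τ_allow = 106/2.7 = 39.26 MPa.
For a solid shaft τ = 16T/(πd³), so d³ = 16T/(π τ_allow) = 16×683000/(π×39.26) = 88600 mm³.
d = (88600)^(1/3) = 44.58 mm.

d = 44.6 mm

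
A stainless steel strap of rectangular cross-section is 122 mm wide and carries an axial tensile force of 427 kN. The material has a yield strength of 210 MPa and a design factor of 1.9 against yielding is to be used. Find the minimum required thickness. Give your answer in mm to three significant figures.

σ_allow = 210/1.9 = 110.5 MPa.
Required area A = F/σ_allow = 427000/110.5 = 3863 mm².
t = A/w = 3863/122 = 31.67 mm.

t = 31.7 mm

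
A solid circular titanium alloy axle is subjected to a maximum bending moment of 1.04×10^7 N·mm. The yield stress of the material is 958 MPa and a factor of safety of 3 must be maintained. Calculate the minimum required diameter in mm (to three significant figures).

d = 69.2 mm

σ_allow = 958/3 = 319.3 MPa.
For a solid circular section σ = 32M/(πd³), so d³ = 32M/(π σ_allow) = 32×1.0400×10^7/(π×319.3) = 331700 mm³.
d = 69.23 mm.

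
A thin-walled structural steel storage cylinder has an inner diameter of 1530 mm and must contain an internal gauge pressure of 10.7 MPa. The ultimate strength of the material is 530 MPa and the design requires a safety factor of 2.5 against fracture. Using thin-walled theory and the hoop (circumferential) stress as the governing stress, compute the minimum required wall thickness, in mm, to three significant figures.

t = 38.6 mm

σ_allow = 530/2.5 = 212.0 MPa.
Hoop stress σ_h = pD/(2t), so t = pD/(2σ_allow) = 10.7×1530/(2×212.0) = 38.61 mm.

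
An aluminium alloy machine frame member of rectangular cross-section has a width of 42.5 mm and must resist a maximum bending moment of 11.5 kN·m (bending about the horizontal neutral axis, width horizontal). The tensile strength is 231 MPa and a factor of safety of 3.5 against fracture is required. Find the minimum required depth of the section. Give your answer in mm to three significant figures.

h = 157 mm

σ_allow = 231/3.5 = 66.00 MPa.
For a rectangular section σ = 6M/(bh²), so h² = 6M/(b σ_allow) = 6×1.1500×10^7/(42.5×66.00) = 24600 mm².
h = 156.8 mm.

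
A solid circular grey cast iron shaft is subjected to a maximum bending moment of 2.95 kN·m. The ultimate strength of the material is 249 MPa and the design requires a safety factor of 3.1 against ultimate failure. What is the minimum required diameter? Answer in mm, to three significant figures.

d = 72.1 mm

σ_allow = 249/3.1 = 80.32 MPa.
For a solid circular section σ = 32M/(πd³), so d³ = 32M/(π σ_allow) = 32×2950000/(π×80.32) = 374100 mm³.
d = 72.05 mm.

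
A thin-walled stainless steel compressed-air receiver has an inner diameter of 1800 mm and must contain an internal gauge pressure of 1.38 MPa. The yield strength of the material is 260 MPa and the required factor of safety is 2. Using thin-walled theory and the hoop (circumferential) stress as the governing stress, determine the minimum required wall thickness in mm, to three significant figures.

t = 9.55 mm

σ_allow = 260/2 = 130.0 MPa.
Hoop stress σ_h = pD/(2t), so t = pD/(2σ_allow) = 1.38×1800/(2×130.0) = 9.554 mm.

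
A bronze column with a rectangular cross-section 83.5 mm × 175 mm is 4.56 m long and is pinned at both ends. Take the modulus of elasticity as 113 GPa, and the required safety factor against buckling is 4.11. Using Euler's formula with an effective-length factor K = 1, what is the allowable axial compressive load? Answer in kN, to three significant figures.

P_allow = 111 kN

Buckling occurs about the weak axis: I_min = h·b³/12 = 175×83.5³/12 = 8.490×10^6 mm⁴ (b = 83.5 mm is the smaller dimension).
Effective length L_e = KL = 1×4.56 m = 4560 mm.
Euler critical load P_cr = π²EI/L_e² = π²×113000×8.490×10^6/4560² = 455400 N.
P_allow = P_cr/n = 455400/4.11 = 110800 N.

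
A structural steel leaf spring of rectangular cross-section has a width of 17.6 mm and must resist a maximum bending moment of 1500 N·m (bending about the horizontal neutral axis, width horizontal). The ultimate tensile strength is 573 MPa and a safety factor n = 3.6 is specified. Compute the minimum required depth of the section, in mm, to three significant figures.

h = 56.7 mm

σ_allow = 573/3.6 = 159.2 MPa.
For a rectangular section σ = 6M/(bh²), so h² = 6M/(b σ_allow) = 6×1500000/(17.6×159.2) = 3213 mm².
h = 56.68 mm.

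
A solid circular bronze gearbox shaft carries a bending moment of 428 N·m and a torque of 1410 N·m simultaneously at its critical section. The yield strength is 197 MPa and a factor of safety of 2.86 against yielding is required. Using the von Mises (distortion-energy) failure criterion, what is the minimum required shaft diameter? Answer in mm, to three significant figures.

σ_allow = σ_y/n = 197/2.86 = 68.88 MPa.
For a solid shaft σ_b = 32M/(πd³) and τ = 16T/(πd³), so the von Mises stress is σ' = (16/πd³)·√(4M²+3T²).
√(4M²+3T²) = √(4×(428000)² + 3×(1.410×10^6)²) = 2.588×10^6 N·mm.
d³ = 16×2.588×10^6/(π×68.88) = 191300 mm³.
d = 57.62 mm.

d = 57.6 mm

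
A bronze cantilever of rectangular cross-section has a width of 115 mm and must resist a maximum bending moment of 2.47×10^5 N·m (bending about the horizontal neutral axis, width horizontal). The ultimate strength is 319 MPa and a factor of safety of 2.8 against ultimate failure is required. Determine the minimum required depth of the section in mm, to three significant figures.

h = 336 mm

σ_allow = 319/2.8 = 113.9 MPa.
For a rectangular section σ = 6M/(bh²), so h² = 6M/(b σ_allow) = 6×2.4700×10^8/(115×113.9) = 113100 mm².
h = 336.3 mm.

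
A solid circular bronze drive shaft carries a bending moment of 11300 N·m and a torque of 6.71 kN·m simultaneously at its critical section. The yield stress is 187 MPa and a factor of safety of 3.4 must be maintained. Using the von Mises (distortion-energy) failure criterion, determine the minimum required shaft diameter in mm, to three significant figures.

σ_allow = σ_y/n = 187/3.4 = 55.00 MPa.
For a solid shaft σ_b = 32M/(πd³) and τ = 16T/(πd³), so the von Mises stress is σ' = (16/πd³)·√(4M²+3T²).
√(4M²+3T²) = √(4×(1.130×10^7)² + 3×(6.710×10^6)²) = 2.541×10^7 N·mm.
d³ = 16×2.541×10^7/(π×55.00) = 2.353×10^6 mm³.
d = 133.0 mm.

d = 133 mm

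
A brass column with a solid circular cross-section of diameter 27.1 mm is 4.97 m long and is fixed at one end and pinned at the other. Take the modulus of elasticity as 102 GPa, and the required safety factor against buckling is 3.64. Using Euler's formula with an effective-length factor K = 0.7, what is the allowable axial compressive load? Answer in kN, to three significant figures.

I = πd⁴/64 = π×27.1⁴/64 = 26480 mm⁴.
Effective length L_e = KL = 0.7×4.97 m = 3479 mm.
Euler critical load P_cr = π²EI/L_e² = π²×102000×26480/3479² = 2202 N.
P_allow = P_cr/n = 2202/3.64 = 605.0 N.

P_allow = 0.605 kN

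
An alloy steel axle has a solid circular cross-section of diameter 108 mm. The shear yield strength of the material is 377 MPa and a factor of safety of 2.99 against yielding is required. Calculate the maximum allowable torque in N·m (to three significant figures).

τ_allow = 377/2.99 = 126.1 MPa.
For a solid shaft T_allow = τ_allow·πd³/16; πd³/16 = π×108³/16 = 247300 mm³.
T_allow = 126.1×247300 = 3.119×10^7 N·mm = 31190 N·m.

T_allow = 31200 N·m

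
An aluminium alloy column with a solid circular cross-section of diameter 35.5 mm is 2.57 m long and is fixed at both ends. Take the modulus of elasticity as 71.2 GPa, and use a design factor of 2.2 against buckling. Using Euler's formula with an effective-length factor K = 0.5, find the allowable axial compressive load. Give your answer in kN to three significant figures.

P_allow = 15.1 kN

I = πd⁴/64 = π×35.5⁴/64 = 77960 mm⁴.
Effective length L_e = KL = 0.5×2.57 m = 1285 mm.
Euler critical load P_cr = π²EI/L_e² = π²×71200×77960/1285² = 33180 N.
P_allow = P_cr/n = 33180/2.2 = 15080 N.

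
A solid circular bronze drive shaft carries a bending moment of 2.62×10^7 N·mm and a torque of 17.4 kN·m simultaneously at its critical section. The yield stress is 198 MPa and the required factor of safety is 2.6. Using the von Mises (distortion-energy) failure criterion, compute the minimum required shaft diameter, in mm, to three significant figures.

d = 159 mm

σ_allow = σ_y/n = 198/2.6 = 76.15 MPa.
For a solid shaft σ_b = 32M/(πd³) and τ = 16T/(πd³), so the von Mises stress is σ' = (16/πd³)·√(4M²+3T²).
√(4M²+3T²) = √(4×(2.620×10^7)² + 3×(1.740×10^7)²) = 6.045×10^7 N·mm.
d³ = 16×6.045×10^7/(π×76.15) = 4.043×10^6 mm³.
d = 159.3 mm.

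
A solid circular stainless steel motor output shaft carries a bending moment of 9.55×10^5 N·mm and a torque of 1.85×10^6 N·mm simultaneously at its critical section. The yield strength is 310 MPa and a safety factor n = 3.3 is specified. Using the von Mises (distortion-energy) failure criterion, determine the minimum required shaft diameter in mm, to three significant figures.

σ_allow = σ_y/n = 310/3.3 = 93.94 MPa.
For a solid shaft σ_b = 32M/(πd³) and τ = 16T/(πd³), so the von Mises stress is σ' = (16/πd³)·√(4M²+3T²).
√(4M²+3T²) = √(4×(955000)² + 3×(1.850×10^6)²) = 3.730×10^6 N·mm.
d³ = 16×3.730×10^6/(π×93.94) = 202200 mm³.
d = 58.70 mm.

d = 58.7 mm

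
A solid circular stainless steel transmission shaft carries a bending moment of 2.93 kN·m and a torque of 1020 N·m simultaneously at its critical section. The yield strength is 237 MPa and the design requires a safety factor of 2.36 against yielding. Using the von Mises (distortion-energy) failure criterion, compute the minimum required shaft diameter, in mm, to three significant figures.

d = 67.7 mm

σ_allow = σ_y/n = 237/2.36 = 100.4 MPa.
For a solid shaft σ_b = 32M/(πd³) and τ = 16T/(πd³), so the von Mises stress is σ' = (16/πd³)·√(4M²+3T²).
√(4M²+3T²) = √(4×(2.930×10^6)² + 3×(1.020×10^6)²) = 6.121×10^6 N·mm.
d³ = 16×6.121×10^6/(π×100.4) = 310400 mm³.
d = 67.71 mm.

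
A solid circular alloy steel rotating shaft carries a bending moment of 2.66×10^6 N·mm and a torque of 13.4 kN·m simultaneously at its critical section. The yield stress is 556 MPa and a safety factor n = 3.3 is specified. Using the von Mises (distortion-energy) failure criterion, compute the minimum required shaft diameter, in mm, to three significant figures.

σ_allow = σ_y/n = 556/3.3 = 168.5 MPa.
For a solid shaft σ_b = 32M/(πd³) and τ = 16T/(πd³), so the von Mises stress is σ' = (16/πd³)·√(4M²+3T²).
√(4M²+3T²) = √(4×(2.660×10^6)² + 3×(1.340×10^7)²) = 2.381×10^7 N·mm.
d³ = 16×2.381×10^7/(π×168.5) = 719800 mm³.
d = 89.62 mm.

d = 89.6 mm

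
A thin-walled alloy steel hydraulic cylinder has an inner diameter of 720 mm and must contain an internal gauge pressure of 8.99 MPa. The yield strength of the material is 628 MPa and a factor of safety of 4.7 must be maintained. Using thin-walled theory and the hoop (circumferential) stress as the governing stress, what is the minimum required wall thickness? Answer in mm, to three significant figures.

σ_allow = 628/4.7 = 133.6 MPa.
Hoop stress σ_h = pD/(2t), so t = pD/(2σ_allow) = 8.99×720/(2×133.6) = 24.22 mm.

t = 24.2 mm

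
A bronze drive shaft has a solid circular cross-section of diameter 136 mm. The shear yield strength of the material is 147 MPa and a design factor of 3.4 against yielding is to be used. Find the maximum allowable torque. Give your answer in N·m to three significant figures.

T_allow = 21400 N·m

τ_allow = 147/3.4 = 43.24 MPa.
For a solid shaft T_allow = τ_allow·πd³/16; πd³/16 = π×136³/16 = 493900 mm³.
T_allow = 43.24×493900 = 2.135×10^7 N·mm = 21350 N·m.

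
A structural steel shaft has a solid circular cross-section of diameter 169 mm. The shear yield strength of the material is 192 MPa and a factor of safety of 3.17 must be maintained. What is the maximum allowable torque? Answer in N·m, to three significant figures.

τ_allow = 192/3.17 = 60.57 MPa.
For a solid shaft T_allow = τ_allow·πd³/16; πd³/16 = π×169³/16 = 947700 mm³.
T_allow = 60.57×947700 = 5.740×10^7 N·mm = 57400 N·m.

T_allow = 57400 N·m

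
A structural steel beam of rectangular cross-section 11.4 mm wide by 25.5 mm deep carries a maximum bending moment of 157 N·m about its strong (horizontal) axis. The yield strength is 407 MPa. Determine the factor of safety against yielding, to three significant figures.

Section modulus S = bh²/6 = 11.4×25.5²/6 = 1235 mm³.
σ = M/S = 157000/1235 = 127.1 MPa.
n = 407/127.1 = 3.203.

n = 3.20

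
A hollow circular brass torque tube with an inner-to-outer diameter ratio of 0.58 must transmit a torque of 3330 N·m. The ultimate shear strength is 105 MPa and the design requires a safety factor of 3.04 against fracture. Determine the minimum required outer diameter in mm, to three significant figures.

d_o = 82.1 mm

τ_allow = 105/3.04 = 34.54 MPa.
For a hollow shaft τ = 16T/[πd_o³(1−k⁴)] with k = 0.58, so 1−k⁴ = 0.8868.
d_o³ = 16T/[π τ_allow (1−k⁴)] = 16×3330000/(π×34.54×0.8868) = 553700 mm³.
d_o = 82.11 mm.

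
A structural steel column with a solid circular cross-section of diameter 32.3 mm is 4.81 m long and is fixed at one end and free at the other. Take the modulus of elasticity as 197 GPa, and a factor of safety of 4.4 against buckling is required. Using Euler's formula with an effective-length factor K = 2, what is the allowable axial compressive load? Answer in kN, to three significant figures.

I = πd⁴/64 = π×32.3⁴/64 = 53430 mm⁴.
Effective length L_e = KL = 2×4.81 m = 9620 mm.
Euler critical load P_cr = π²EI/L_e² = π²×197000×53430/9620² = 1123 N.
P_allow = P_cr/n = 1123/4.4 = 255.1 N.

P_allow = 0.255 kN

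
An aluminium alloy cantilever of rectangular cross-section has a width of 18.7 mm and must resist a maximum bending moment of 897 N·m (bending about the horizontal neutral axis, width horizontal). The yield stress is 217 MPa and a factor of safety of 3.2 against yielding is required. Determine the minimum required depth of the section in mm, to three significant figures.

h = 65.1 mm

σ_allow = 217/3.2 = 67.81 MPa.
For a rectangular section σ = 6M/(bh²), so h² = 6M/(b σ_allow) = 6×897000/(18.7×67.81) = 4244 mm².
h = 65.15 mm.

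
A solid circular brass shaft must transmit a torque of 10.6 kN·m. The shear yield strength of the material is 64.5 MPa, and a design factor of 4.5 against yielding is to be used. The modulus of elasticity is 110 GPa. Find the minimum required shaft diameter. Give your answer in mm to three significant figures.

Allowable shear stress τ_allow = 64.5/4.5 = 14.33 MPa.
For a solid shaft τ = 16T/(πd³), so d³ = 16T/(π τ_allow) = 16×1.0600×10^7/(π×14.33) = 3.766×10^6 mm³.
d = (3.766×10^6)^(1/3) = 155.6 mm.

d = 156 mm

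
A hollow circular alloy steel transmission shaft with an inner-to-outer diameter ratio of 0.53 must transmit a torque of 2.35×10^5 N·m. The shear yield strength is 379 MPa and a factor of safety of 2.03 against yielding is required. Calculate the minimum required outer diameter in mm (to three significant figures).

d_o = 191 mm

τ_allow = 379/2.03 = 186.7 MPa.
For a hollow shaft τ = 16T/[πd_o³(1−k⁴)] with k = 0.53, so 1−k⁴ = 0.9211.
d_o³ = 16T/[π τ_allow (1−k⁴)] = 16×2.3500×10^8/(π×186.7×0.9211) = 6.960×10^6 mm³.
d_o = 190.9 mm.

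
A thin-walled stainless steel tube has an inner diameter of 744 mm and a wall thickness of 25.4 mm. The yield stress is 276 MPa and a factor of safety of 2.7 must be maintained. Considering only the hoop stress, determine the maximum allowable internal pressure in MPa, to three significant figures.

σ_allow = 276/2.7 = 102.2 MPa.
σ_h = pD/(2t) → p_allow = 2σ_allow t/D = 2×102.2×25.4/744 = 6.980 MPa.

p_allow = 6.98 MPa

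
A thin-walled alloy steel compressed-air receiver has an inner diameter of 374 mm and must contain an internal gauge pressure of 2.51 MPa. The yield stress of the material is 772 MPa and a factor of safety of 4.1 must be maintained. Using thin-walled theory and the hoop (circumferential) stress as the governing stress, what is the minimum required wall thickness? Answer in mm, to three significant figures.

t = 2.49 mm

σ_allow = 772/4.1 = 188.3 MPa.
Hoop stress σ_h = pD/(2t), so t = pD/(2σ_allow) = 2.51×374/(2×188.3) = 2.493 mm.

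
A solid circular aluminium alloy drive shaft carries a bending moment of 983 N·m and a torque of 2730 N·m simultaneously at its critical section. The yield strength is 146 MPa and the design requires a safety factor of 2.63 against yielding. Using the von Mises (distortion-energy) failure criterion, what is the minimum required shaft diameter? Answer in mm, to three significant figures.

d = 77.7 mm

σ_allow = σ_y/n = 146/2.63 = 55.51 MPa.
For a solid shaft σ_b = 32M/(πd³) and τ = 16T/(πd³), so the von Mises stress is σ' = (16/πd³)·√(4M²+3T²).
√(4M²+3T²) = √(4×(983000)² + 3×(2.730×10^6)²) = 5.121×10^6 N·mm.
d³ = 16×5.121×10^6/(π×55.51) = 469800 mm³.
d = 77.74 mm.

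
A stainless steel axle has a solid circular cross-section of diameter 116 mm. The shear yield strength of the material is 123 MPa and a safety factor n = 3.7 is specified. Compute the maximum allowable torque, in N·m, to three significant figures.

τ_allow = 123/3.7 = 33.24 MPa.
For a solid shaft T_allow = τ_allow·πd³/16; πd³/16 = π×116³/16 = 306500 mm³.
T_allow = 33.24×306500 = 1.019×10^7 N·mm = 10190 N·m.

T_allow = 10200 N·m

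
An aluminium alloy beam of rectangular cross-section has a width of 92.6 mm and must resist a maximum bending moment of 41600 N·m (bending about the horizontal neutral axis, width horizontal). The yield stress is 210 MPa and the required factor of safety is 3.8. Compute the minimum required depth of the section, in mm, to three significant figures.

h = 221 mm

σ_allow = 210/3.8 = 55.26 MPa.
For a rectangular section σ = 6M/(bh²), so h² = 6M/(b σ_allow) = 6×4.1600×10^7/(92.6×55.26) = 48780 mm².
h = 220.9 mm.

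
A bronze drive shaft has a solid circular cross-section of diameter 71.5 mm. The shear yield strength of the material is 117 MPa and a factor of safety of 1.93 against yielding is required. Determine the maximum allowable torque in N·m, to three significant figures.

T_allow = 4350 N·m

τ_allow = 117/1.93 = 60.62 MPa.
For a solid shaft T_allow = τ_allow·πd³/16; πd³/16 = π×71.5³/16 = 71770 mm³.
T_allow = 60.62×71770 = 4.351×10^6 N·mm = 4351 N·m.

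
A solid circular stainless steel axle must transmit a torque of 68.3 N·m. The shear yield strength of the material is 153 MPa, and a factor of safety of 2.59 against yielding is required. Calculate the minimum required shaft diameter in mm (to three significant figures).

Allowable shear stress τ_allow = 153/2.59 = 59.07 MPa.
For a solid shaft τ = 16T/(πd³), so d³ = 16T/(π τ_allow) = 16×68300/(π×59.07) = 5888 mm³.
d = (5888)^(1/3) = 18.06 mm.

d = 18.1 mm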